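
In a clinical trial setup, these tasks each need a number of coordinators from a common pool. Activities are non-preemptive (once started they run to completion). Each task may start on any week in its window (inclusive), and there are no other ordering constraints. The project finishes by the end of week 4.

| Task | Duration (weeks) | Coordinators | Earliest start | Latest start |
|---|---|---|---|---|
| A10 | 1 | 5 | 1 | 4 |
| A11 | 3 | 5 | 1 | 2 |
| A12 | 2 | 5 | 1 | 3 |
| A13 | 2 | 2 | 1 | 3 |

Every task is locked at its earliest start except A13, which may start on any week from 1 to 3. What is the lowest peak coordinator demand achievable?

A13@1: w1:17  w2:12  w3:5  w4:0 → peak 17
A13@2: w1:15  w2:12  w3:7  w4:0 → peak 15
A13@3: w1:15  w2:10  w3:7  w4:2 → peak 15
Best is A13@2, peak 15.

15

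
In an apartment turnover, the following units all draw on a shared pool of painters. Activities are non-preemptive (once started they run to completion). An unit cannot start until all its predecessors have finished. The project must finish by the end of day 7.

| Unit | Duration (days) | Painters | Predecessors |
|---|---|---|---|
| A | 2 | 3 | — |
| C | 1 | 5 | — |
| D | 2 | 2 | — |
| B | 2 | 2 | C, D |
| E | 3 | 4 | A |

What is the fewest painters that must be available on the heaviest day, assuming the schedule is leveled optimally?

Early-start (A@1, C@1, D@1, B@3, E@3) gives peak 10: d1:10  d2:5  d3:6  d4:6  d5:4  d6:0  d7:0.
Shift C→3, B→4, E→4.
Schedule A@1, C@3, D@1, B@4, E@4: d1:5  d2:5  d3:5  d4:6  d5:6  d6:4  d7:0 — peak 6.

6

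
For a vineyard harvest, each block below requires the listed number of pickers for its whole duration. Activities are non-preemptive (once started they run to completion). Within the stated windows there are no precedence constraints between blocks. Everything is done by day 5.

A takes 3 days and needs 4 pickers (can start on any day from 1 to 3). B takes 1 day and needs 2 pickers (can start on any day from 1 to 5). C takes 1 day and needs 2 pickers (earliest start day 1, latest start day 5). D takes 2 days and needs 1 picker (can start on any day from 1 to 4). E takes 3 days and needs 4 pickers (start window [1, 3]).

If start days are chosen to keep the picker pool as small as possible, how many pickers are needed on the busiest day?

8

Early-start (A@1, B@1, C@1, D@1, E@1) gives peak 13: d1:13  d2:9  d3:8  d4:0  d5:0.
Shift D→4, E→2.
Schedule A@1, B@1, C@1, D@4, E@2: d1:8  d2:8  d3:8  d4:5  d5:1 — peak 8.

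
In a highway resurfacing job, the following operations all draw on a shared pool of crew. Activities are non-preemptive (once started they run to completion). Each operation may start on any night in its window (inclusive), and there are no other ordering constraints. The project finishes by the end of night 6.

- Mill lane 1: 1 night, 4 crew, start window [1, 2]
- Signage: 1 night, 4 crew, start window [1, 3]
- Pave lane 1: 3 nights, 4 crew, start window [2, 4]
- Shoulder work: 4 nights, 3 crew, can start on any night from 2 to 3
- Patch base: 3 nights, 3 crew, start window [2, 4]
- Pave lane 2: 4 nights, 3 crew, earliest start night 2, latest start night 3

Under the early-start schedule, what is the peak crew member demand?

13

Early-start schedule: Mill lane 1@1, Signage@1, Pave lane 1@2, Shoulder work@2, Patch base@2, Pave lane 2@2.
Load per night: night 1: 8, night 2: 13, night 3: 13, night 4: 13, night 5: 6, night 6: 0.
Peak is 13.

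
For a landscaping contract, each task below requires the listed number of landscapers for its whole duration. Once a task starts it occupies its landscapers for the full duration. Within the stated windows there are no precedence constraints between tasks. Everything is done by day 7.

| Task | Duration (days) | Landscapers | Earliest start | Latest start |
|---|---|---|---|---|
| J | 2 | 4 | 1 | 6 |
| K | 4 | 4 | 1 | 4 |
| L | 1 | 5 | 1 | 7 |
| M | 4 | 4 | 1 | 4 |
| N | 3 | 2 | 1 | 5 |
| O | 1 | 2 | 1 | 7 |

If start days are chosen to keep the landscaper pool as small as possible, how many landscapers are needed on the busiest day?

Early-start (J@1, K@1, L@1, M@1, N@1, O@1) gives peak 21: d1:21  d2:14  d3:10  d4:8  d5:0  d6:0  d7:0.
Shift L→7, M→3, N→5, O→5.
Schedule J@1, K@1, L@7, M@3, N@5, O@5: d1:8  d2:8  d3:8  d4:8  d5:8  d6:6  d7:7 — peak 8.
Total landscaper-days = 53 over 7 days ⇒ peak ≥ ⌈53/7⌉ = 8, so 8 is optimal.

8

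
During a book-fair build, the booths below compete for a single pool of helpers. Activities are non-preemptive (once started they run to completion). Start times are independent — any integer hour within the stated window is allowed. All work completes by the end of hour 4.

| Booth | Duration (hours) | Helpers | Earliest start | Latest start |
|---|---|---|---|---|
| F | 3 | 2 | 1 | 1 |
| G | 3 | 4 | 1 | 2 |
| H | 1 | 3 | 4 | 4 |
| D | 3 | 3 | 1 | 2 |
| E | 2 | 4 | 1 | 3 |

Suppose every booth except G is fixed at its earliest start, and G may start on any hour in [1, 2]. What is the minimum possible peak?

13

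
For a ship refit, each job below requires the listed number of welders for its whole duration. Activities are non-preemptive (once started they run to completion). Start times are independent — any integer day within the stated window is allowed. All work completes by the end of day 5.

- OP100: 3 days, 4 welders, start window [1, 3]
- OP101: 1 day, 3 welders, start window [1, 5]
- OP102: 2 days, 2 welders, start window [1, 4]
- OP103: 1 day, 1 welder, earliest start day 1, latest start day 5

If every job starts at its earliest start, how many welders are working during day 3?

4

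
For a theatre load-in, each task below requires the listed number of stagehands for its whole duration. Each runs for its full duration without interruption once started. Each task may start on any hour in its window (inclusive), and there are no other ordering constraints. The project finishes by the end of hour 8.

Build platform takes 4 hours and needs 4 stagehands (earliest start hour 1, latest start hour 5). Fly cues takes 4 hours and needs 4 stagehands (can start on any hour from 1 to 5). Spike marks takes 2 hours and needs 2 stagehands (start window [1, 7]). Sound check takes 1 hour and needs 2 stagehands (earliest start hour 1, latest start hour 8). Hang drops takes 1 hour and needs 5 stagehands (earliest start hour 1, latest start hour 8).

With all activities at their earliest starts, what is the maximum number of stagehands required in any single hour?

Early-start schedule: Build platform@1, Fly cues@1, Spike marks@1, Sound check@1, Hang drops@1.
Load per hour: hour 1: 17, hour 2: 10, hour 3: 8, hour 4: 8, hour 5: 0, hour 6: 0, hour 7: 0, hour 8: 0.
Peak is 17.

17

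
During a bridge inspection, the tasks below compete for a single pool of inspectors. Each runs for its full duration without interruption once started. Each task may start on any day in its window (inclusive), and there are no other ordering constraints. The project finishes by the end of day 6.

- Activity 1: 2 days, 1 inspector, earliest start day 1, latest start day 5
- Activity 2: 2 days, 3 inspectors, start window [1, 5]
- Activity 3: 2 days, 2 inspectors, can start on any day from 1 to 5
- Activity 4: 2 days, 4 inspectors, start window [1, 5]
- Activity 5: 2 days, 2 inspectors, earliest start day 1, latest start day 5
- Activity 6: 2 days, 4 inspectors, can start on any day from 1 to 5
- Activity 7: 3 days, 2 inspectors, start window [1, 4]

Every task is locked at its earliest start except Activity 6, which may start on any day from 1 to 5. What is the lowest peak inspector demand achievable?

14

Activity 6@1: d1:18  d2:18  d3:2  d4:0  d5:0  d6:0 → peak 18
Activity 6@2: d1:14  d2:18  d3:6  d4:0  d5:0  d6:0 → peak 18
Activity 6@3: d1:14  d2:14  d3:6  d4:4  d5:0  d6:0 → peak 14
Activity 6@4: d1:14  d2:14  d3:2  d4:4  d5:4  d6:0 → peak 14
Activity 6@5: d1:14  d2:14  d3:2  d4:0  d5:4  d6:4 → peak 14
Best is Activity 6@3, peak 14.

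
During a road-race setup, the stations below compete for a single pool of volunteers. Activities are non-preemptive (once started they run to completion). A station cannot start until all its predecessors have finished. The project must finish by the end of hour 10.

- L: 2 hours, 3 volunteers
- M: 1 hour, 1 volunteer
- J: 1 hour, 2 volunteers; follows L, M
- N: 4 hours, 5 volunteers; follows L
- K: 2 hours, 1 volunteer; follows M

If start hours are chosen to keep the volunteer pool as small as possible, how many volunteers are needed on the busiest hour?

5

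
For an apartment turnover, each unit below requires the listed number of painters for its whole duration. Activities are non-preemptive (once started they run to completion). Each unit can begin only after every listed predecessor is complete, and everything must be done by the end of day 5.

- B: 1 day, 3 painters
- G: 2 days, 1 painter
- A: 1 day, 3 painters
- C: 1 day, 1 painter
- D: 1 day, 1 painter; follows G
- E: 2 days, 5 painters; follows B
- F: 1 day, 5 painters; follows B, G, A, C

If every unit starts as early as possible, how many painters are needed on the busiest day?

Early-start schedule: B@1, G@1, A@1, C@1, D@3, E@2, F@3.
Load per day: day 1: 8, day 2: 6, day 3: 11, day 4: 0, day 5: 0.
Peak is 11.

11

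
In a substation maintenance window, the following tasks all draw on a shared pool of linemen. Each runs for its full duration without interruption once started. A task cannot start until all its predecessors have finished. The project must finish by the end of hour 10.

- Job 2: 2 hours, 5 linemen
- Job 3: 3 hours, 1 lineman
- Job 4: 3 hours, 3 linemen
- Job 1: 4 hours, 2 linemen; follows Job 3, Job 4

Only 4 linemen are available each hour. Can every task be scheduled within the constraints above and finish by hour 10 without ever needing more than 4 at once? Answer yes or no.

no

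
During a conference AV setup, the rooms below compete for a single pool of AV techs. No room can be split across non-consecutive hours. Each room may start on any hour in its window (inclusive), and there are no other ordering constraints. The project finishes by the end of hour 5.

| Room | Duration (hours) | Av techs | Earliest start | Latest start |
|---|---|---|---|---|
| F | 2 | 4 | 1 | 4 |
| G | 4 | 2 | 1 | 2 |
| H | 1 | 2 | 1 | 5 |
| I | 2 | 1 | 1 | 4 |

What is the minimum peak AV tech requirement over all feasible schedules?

Early-start (F@1, G@1, H@1, I@1) gives peak 9: h1:9  h2:7  h3:2  h4:2  h5:0.
Shift H→3, I→3.
Schedule F@1, G@1, H@3, I@3: h1:6  h2:6  h3:5  h4:3  h5:0 — peak 6.

6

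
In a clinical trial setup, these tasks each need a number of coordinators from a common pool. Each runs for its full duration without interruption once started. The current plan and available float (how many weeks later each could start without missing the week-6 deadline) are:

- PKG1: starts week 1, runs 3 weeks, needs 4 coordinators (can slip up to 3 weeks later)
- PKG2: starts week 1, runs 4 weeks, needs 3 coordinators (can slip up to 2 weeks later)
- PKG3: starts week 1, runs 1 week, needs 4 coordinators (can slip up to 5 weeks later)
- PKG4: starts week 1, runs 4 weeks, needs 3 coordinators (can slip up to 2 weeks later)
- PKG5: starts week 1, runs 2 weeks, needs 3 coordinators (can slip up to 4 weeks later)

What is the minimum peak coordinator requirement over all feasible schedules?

Early-start (PKG1@1, PKG2@1, PKG3@1, PKG4@1, PKG5@1) gives peak 17: w1:17  w2:13  w3:10  w4:6  w5:0  w6:0.
Shift PKG3→4, PKG5→5.
Schedule PKG1@1, PKG2@1, PKG3@4, PKG4@1, PKG5@5: w1:10  w2:10  w3:10  w4:10  w5:3  w6:3 — peak 10.

10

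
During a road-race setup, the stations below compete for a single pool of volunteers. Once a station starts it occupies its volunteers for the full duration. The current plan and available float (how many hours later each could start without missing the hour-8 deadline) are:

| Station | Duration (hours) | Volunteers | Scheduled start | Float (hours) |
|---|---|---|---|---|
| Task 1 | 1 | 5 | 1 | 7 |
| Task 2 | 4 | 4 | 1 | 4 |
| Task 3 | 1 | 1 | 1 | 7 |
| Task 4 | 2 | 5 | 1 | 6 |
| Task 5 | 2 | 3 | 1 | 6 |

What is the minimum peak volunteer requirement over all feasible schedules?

Early-start (Task 1@1, Task 2@1, Task 3@1, Task 4@1, Task 5@1) gives peak 18: h1:18  h2:12  h3:4  h4:4  h5:0  h6:0  h7:0  h8:0.
Shift Task 2→2, Task 4→6, Task 5→2.
Schedule Task 1@1, Task 2@2, Task 3@1, Task 4@6, Task 5@2: h1:6  h2:7  h3:7  h4:4  h5:4  h6:5  h7:5  h8:0 — peak 7.

7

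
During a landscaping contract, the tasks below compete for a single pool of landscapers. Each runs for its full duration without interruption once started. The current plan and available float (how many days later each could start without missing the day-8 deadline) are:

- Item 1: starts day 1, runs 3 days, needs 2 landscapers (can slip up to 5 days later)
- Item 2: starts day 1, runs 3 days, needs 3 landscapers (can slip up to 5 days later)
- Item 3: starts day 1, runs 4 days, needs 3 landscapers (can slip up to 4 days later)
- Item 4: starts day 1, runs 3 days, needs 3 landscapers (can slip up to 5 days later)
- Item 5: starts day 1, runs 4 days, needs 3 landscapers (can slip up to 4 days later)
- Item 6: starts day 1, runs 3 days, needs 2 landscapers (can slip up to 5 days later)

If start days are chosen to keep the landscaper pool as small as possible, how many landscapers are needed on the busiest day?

8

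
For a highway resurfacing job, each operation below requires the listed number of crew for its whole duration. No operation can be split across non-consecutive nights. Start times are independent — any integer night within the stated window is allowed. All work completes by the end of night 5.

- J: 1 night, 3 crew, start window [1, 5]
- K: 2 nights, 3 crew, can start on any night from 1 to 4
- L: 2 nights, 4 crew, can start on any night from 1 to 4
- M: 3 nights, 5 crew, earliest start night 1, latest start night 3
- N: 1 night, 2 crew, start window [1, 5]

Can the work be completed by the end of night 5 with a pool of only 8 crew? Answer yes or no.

yes

Schedule J@1, K@2, L@1, M@3, N@4: n1:7  n2:7  n3:8  n4:7  n5:5 — peak 8 ≤ 8.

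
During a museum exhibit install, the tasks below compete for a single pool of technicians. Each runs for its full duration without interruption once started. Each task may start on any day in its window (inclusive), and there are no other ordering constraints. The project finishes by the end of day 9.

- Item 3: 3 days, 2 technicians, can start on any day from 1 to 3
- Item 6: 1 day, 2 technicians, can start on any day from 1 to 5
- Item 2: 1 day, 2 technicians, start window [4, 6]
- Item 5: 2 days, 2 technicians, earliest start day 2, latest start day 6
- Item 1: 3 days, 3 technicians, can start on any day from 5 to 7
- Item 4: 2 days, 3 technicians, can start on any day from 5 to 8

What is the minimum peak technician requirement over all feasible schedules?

Early-start (Item 3@1, Item 6@1, Item 2@4, Item 5@2, Item 1@5, Item 4@5) gives peak 6: d1:4  d2:4  d3:4  d4:2  d5:6  d6:6  d7:3  d8:0  d9:0.
Shift Item 4→8.
Schedule Item 3@1, Item 6@1, Item 2@4, Item 5@2, Item 1@5, Item 4@8: d1:4  d2:4  d3:4  d4:2  d5:3  d6:3  d7:3  d8:3  d9:3 — peak 4.
Total technician-days = 29 over 9 days ⇒ peak ≥ ⌈29/9⌉ = 4, so 4 is optimal.

4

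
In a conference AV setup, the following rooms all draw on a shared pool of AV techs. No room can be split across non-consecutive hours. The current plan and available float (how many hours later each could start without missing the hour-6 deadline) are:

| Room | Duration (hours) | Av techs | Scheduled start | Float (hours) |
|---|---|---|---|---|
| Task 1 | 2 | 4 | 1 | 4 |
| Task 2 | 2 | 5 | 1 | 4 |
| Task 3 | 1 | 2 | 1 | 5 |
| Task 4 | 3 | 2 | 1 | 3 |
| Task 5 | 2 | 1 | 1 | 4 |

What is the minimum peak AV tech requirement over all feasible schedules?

6

Early-start (Task 1@1, Task 2@1, Task 3@1, Task 4@1, Task 5@1) gives peak 14: h1:14  h2:12  h3:2  h4:0  h5:0  h6:0.
Shift Task 2→4, Task 3→3, Task 5→3.
Schedule Task 1@1, Task 2@4, Task 3@3, Task 4@1, Task 5@3: h1:6  h2:6  h3:5  h4:6  h5:5  h6:0 — peak 6.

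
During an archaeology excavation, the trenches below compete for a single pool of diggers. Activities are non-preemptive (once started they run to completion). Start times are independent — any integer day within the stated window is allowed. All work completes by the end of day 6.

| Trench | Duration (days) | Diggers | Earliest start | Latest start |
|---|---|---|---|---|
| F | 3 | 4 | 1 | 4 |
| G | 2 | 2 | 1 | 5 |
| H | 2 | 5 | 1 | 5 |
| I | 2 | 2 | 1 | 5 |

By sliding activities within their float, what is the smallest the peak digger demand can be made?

Early-start (F@1, G@1, H@1, I@1) gives peak 13: d1:13  d2:13  d3:4  d4:0  d5:0  d6:0.
Shift H→5, I→3.
Schedule F@1, G@1, H@5, I@3: d1:6  d2:6  d3:6  d4:2  d5:5  d6:5 — peak 6.

6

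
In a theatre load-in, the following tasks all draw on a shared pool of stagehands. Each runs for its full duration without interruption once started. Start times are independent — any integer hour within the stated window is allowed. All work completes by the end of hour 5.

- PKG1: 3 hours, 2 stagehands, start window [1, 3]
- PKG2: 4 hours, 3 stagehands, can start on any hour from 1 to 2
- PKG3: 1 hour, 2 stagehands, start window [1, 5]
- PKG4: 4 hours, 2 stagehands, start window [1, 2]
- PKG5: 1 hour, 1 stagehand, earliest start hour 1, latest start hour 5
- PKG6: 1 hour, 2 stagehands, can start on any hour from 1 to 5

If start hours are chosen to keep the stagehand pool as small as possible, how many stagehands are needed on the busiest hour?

7

Early-start (PKG1@1, PKG2@1, PKG3@1, PKG4@1, PKG5@1, PKG6@1) gives peak 12: h1:12  h2:7  h3:7  h4:5  h5:0.
Shift PKG4→2, PKG5→4, PKG6→5.
Schedule PKG1@1, PKG2@1, PKG3@1, PKG4@2, PKG5@4, PKG6@5: h1:7  h2:7  h3:7  h4:6  h5:4 — peak 7.
Total stagehand-hours = 31 over 5 hours ⇒ peak ≥ ⌈31/5⌉ = 7, so 7 is optimal.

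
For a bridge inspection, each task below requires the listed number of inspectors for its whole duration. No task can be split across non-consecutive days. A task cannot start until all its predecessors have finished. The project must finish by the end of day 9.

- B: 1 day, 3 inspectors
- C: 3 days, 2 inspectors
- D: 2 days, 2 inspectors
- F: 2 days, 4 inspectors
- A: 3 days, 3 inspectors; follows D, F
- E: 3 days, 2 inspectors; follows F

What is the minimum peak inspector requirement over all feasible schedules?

5

Early-start (B@1, C@1, D@1, F@1, A@3, E@3) gives peak 11: d1:11  d2:8  d3:7  d4:5  d5:5  d6:0  d7:0  d8:0  d9:0.
Shift D→2, F→4, A→6, E→6.
Schedule B@1, C@1, D@2, F@4, A@6, E@6: d1:5  d2:4  d3:4  d4:4  d5:4  d6:5  d7:5  d8:5  d9:0 — peak 5.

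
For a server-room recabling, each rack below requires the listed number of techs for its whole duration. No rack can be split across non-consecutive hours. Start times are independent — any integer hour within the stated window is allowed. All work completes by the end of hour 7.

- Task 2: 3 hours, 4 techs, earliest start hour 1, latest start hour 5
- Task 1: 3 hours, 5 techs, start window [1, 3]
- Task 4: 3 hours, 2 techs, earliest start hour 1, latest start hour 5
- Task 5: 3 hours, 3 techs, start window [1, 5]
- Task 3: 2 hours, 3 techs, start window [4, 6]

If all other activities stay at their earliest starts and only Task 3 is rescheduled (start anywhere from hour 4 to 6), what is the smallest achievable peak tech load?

Task 3@4: h1:14  h2:14  h3:14  h4:3  h5:3  h6:0  h7:0 → peak 14
Task 3@5: h1:14  h2:14  h3:14  h4:0  h5:3  h6:3  h7:0 → peak 14
Task 3@6: h1:14  h2:14  h3:14  h4:0  h5:0  h6:3  h7:3 → peak 14
Best is Task 3@4, peak 14.

14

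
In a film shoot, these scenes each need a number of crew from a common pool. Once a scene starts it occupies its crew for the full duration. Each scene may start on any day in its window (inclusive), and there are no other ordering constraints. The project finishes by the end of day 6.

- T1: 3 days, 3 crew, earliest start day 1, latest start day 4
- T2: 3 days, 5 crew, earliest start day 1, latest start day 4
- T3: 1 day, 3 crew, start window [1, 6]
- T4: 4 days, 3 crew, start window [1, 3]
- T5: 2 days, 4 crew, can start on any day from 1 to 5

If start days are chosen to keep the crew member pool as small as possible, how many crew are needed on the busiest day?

9

Early-start (T1@1, T2@1, T3@1, T4@1, T5@1) gives peak 18: d1:18  d2:15  d3:11  d4:3  d5:0  d6:0.
Shift T2→4, T5→5.
Schedule T1@1, T2@4, T3@1, T4@1, T5@5: d1:9  d2:6  d3:6  d4:8  d5:9  d6:9 — peak 9.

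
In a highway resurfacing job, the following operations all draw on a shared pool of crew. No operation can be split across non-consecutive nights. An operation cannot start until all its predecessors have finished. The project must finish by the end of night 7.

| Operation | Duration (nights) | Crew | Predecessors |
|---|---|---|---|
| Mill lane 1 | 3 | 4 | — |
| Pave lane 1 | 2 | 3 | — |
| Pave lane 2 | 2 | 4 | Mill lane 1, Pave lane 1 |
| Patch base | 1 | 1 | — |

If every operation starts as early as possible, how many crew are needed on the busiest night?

Early-start schedule: Mill lane 1@1, Pave lane 1@1, Pave lane 2@4, Patch base@1.
Load per night: night 1: 8, night 2: 7, night 3: 4, night 4: 4, night 5: 4, night 6: 0, night 7: 0.
Peak is 8.

8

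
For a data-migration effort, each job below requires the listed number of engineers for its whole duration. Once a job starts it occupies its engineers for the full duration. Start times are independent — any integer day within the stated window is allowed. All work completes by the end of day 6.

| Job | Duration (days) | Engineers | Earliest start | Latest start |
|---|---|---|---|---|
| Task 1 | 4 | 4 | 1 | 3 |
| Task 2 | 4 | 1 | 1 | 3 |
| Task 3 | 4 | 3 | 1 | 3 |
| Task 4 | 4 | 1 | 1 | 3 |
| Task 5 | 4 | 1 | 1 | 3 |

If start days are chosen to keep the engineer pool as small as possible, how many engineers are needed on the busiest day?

10

Schedule Task 1@1, Task 2@1, Task 3@1, Task 4@1, Task 5@1: d1:10  d2:10  d3:10  d4:10  d5:0  d6:0 — peak 10.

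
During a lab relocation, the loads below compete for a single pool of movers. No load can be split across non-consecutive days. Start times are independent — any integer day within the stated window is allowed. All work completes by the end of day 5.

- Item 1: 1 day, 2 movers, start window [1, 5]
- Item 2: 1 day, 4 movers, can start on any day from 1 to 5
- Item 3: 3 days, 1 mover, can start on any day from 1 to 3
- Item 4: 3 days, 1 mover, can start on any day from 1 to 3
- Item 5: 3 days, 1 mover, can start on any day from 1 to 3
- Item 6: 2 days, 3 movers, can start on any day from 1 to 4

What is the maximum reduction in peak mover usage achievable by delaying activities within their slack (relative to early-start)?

7

Early-start peak: d1:12  d2:6  d3:3  d4:0  d5:0 ⇒ 12.
Leveled (Item 1@1, Item 2@2, Item 3@1, Item 4@3, Item 5@3, Item 6@4): d1:3  d2:5  d3:3  d4:5  d5:5 ⇒ 5.
Reduction 12 − 5 = 7.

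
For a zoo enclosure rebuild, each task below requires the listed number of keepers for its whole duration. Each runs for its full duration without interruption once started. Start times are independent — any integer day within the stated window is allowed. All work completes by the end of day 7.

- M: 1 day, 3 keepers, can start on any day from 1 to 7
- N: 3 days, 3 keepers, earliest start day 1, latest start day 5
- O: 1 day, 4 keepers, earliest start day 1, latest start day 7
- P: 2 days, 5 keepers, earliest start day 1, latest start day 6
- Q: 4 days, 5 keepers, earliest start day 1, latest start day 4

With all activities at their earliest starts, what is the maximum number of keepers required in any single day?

20

Early-start schedule: M@1, N@1, O@1, P@1, Q@1.
Load per day: day 1: 20, day 2: 13, day 3: 8, day 4: 5, day 5: 0, day 6: 0, day 7: 0.
Peak is 20.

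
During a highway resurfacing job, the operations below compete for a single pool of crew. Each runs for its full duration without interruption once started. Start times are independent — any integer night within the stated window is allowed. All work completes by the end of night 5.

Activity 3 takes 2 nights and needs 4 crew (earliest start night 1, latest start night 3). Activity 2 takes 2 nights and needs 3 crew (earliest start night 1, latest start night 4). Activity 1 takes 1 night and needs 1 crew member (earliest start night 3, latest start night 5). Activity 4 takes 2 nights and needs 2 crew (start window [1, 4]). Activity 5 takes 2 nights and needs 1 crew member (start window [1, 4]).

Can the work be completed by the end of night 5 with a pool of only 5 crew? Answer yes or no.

Schedule Activity 3@1, Activity 2@3, Activity 1@3, Activity 4@4, Activity 5@1: n1:5  n2:5  n3:4  n4:5  n5:2 — peak 5 ≤ 5.

yes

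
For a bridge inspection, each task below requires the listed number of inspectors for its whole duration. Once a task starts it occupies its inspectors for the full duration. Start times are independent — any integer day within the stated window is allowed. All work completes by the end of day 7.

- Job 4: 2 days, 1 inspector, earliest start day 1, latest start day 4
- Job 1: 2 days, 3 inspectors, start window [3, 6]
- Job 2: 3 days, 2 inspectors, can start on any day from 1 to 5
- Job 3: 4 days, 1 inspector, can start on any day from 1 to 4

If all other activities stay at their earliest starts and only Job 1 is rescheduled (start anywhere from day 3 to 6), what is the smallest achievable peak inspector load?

Job 1@3: d1:4  d2:4  d3:6  d4:4  d5:0  d6:0  d7:0 → peak 6
Job 1@4: d1:4  d2:4  d3:3  d4:4  d5:3  d6:0  d7:0 → peak 4
Job 1@5: d1:4  d2:4  d3:3  d4:1  d5:3  d6:3  d7:0 → peak 4
Job 1@6: d1:4  d2:4  d3:3  d4:1  d5:0  d6:3  d7:3 → peak 4
Best is Job 1@4, peak 4.

4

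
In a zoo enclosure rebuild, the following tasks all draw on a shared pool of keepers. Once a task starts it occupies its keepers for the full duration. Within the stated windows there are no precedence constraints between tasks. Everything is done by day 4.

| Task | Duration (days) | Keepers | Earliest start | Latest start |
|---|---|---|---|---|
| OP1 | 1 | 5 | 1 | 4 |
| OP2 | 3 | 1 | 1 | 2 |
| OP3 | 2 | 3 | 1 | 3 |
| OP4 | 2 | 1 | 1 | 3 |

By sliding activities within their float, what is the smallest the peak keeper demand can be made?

Early-start (OP1@1, OP2@1, OP3@1, OP4@1) gives peak 10: d1:10  d2:5  d3:1  d4:0.
Shift OP2→2, OP3→2, OP4→2.
Schedule OP1@1, OP2@2, OP3@2, OP4@2: d1:5  d2:5  d3:5  d4:1 — peak 5.

5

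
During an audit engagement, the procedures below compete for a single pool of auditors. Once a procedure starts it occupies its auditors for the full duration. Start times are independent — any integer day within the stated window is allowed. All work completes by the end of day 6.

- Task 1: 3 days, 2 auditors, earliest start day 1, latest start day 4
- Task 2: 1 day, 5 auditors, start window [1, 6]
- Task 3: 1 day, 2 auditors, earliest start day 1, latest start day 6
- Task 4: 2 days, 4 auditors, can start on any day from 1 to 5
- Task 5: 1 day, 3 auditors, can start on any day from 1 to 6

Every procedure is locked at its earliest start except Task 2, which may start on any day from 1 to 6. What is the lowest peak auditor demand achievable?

11

Task 2@1: d1:16  d2:6  d3:2  d4:0  d5:0  d6:0 → peak 16
Task 2@2: d1:11  d2:11  d3:2  d4:0  d5:0  d6:0 → peak 11
Task 2@3: d1:11  d2:6  d3:7  d4:0  d5:0  d6:0 → peak 11
Task 2@4: d1:11  d2:6  d3:2  d4:5  d5:0  d6:0 → peak 11
Task 2@5: d1:11  d2:6  d3:2  d4:0  d5:5  d6:0 → peak 11
Task 2@6: d1:11  d2:6  d3:2  d4:0  d5:0  d6:5 → peak 11
Best is Task 2@2, peak 11.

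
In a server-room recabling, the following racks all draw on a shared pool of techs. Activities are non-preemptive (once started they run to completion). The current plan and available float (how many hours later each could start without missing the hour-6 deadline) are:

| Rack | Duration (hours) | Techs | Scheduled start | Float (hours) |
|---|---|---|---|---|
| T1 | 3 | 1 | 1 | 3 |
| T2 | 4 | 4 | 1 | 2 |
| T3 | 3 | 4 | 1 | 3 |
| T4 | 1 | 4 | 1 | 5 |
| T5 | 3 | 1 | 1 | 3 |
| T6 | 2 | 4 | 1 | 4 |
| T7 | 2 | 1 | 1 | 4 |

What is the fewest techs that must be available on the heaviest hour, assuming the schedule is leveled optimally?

Early-start (T1@1, T2@1, T3@1, T4@1, T5@1, T6@1, T7@1) gives peak 19: h1:19  h2:15  h3:10  h4:4  h5:0  h6:0.
Shift T4→4, T5→4, T6→5, T7→5.
Schedule T1@1, T2@1, T3@1, T4@4, T5@4, T6@5, T7@5: h1:9  h2:9  h3:9  h4:9  h5:6  h6:6 — peak 9.

9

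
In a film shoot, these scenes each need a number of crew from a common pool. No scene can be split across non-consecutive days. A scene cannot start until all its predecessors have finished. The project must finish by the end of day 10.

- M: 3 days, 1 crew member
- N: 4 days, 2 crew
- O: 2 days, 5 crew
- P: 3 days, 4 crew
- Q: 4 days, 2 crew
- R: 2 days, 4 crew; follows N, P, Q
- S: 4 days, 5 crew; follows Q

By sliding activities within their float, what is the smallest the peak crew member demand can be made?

9

Early-start (M@1, N@1, O@1, P@1, Q@1, R@5, S@5) gives peak 14: d1:14  d2:14  d3:9  d4:4  d5:9  d6:9  d7:5  d8:5  d9:0  d10:0.
Shift P→3, Q→3, R→7, S→7.
Schedule M@1, N@1, O@1, P@3, Q@3, R@7, S@7: d1:8  d2:8  d3:9  d4:8  d5:6  d6:2  d7:9  d8:9  d9:5  d10:5 — peak 9.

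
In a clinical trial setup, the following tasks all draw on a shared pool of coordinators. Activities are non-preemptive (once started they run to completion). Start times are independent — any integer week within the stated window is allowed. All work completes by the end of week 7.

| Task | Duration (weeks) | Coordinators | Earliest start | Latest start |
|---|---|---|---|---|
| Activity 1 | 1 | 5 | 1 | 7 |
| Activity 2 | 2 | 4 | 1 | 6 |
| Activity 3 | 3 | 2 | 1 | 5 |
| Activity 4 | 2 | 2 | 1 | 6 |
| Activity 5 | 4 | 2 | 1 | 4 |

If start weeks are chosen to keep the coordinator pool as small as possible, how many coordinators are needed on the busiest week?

Early-start (Activity 1@1, Activity 2@1, Activity 3@1, Activity 4@1, Activity 5@1) gives peak 15: w1:15  w2:10  w3:4  w4:2  w5:0  w6:0  w7:0.
Shift Activity 2→2, Activity 3→2, Activity 4→4, Activity 5→4.
Schedule Activity 1@1, Activity 2@2, Activity 3@2, Activity 4@4, Activity 5@4: w1:5  w2:6  w3:6  w4:6  w5:4  w6:2  w7:2 — peak 6.

6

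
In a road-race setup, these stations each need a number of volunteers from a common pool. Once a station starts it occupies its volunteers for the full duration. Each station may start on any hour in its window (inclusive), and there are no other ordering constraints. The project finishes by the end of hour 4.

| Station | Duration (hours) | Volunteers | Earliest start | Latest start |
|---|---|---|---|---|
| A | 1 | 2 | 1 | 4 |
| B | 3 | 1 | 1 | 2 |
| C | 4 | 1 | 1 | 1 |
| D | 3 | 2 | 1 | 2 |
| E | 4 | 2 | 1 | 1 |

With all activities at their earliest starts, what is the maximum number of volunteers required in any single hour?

8

Early-start schedule: A@1, B@1, C@1, D@1, E@1.
Load per hour: hour 1: 8, hour 2: 6, hour 3: 6, hour 4: 3.
Peak is 8.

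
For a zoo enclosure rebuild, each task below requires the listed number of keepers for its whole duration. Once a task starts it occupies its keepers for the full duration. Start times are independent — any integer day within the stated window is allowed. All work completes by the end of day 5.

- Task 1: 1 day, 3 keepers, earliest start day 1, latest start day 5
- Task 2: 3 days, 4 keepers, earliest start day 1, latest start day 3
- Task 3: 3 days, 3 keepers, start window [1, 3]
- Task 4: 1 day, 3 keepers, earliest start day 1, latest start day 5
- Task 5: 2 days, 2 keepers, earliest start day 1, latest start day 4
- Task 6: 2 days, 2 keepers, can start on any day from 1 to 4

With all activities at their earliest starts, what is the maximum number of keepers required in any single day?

Early-start schedule: Task 1@1, Task 2@1, Task 3@1, Task 4@1, Task 5@1, Task 6@1.
Load per day: day 1: 17, day 2: 11, day 3: 7, day 4: 0, day 5: 0.
Peak is 17.

17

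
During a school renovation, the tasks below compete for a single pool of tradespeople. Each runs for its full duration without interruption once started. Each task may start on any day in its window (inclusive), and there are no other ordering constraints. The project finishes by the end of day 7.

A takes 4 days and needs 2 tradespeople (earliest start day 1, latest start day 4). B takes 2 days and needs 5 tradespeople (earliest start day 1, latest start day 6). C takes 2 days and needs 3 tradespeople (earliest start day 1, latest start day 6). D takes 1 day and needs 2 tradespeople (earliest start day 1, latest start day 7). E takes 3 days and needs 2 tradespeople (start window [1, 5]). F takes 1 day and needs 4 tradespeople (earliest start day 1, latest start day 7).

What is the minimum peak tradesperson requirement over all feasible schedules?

6

Early-start (A@1, B@1, C@1, D@1, E@1, F@1) gives peak 18: d1:18  d2:12  d3:4  d4:2  d5:0  d6:0  d7:0.
Shift B→6, D→3, E→3, F→5.
Schedule A@1, B@6, C@1, D@3, E@3, F@5: d1:5  d2:5  d3:6  d4:4  d5:6  d6:5  d7:5 — peak 6.
Total tradesperson-days = 36 over 7 days ⇒ peak ≥ ⌈36/7⌉ = 6, so 6 is optimal.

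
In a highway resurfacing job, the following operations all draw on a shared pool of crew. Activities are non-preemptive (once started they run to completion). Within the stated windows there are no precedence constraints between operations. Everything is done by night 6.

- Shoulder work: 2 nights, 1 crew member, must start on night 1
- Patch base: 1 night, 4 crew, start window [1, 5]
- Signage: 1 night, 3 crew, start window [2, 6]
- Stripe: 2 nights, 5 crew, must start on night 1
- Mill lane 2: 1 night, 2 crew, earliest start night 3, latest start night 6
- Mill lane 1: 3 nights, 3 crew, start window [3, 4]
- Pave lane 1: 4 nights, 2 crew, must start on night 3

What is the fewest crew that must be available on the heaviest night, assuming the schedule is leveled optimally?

8

Early-start (Shoulder work@1, Patch base@1, Signage@2, Stripe@1, Mill lane 2@3, Mill lane 1@3, Pave lane 1@3) gives peak 10: n1:10  n2:9  n3:7  n4:5  n5:5  n6:2.
Shift Patch base→3, Signage→4, Mill lane 1→4.
Schedule Shoulder work@1, Patch base@3, Signage@4, Stripe@1, Mill lane 2@3, Mill lane 1@4, Pave lane 1@3: n1:6  n2:6  n3:8  n4:8  n5:5  n6:5 — peak 8.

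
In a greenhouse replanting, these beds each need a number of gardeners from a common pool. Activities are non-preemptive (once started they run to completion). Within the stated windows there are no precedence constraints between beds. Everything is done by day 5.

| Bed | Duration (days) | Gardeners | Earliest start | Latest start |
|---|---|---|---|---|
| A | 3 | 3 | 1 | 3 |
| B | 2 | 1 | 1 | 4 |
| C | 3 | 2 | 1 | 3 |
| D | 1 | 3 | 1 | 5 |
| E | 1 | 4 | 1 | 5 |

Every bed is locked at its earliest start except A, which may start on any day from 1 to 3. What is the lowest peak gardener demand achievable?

10

A@1: d1:13  d2:6  d3:5  d4:0  d5:0 → peak 13
A@2: d1:10  d2:6  d3:5  d4:3  d5:0 → peak 10
A@3: d1:10  d2:3  d3:5  d4:3  d5:3 → peak 10
Best is A@2, peak 10.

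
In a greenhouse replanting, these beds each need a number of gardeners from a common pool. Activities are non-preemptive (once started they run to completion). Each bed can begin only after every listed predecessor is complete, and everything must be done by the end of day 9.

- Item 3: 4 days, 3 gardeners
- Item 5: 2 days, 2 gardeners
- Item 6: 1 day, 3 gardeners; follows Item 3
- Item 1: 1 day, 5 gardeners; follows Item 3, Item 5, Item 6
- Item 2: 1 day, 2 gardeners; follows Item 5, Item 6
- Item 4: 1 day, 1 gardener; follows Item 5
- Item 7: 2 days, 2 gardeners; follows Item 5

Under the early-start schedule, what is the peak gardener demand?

Early-start schedule: Item 3@1, Item 5@1, Item 6@5, Item 1@6, Item 2@6, Item 4@3, Item 7@3.
Load per day: day 1: 5, day 2: 5, day 3: 6, day 4: 5, day 5: 3, day 6: 7, day 7: 0, day 8: 0, day 9: 0.
Peak is 7.

7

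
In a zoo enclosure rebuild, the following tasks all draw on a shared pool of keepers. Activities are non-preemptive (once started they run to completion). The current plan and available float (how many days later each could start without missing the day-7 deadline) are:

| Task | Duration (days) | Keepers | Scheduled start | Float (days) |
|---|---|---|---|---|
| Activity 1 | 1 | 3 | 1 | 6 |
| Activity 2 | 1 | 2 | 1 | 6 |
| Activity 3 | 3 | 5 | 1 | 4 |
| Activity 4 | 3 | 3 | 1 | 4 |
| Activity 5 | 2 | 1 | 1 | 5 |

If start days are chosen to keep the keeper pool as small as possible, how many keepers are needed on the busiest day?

5

Early-start (Activity 1@1, Activity 2@1, Activity 3@1, Activity 4@1, Activity 5@1) gives peak 14: d1:14  d2:9  d3:8  d4:0  d5:0  d6:0  d7:0.
Shift Activity 3→2, Activity 4→5, Activity 5→5.
Schedule Activity 1@1, Activity 2@1, Activity 3@2, Activity 4@5, Activity 5@5: d1:5  d2:5  d3:5  d4:5  d5:4  d6:4  d7:3 — peak 5.
Total keeper-days = 31 over 7 days ⇒ peak ≥ ⌈31/7⌉ = 5, so 5 is optimal.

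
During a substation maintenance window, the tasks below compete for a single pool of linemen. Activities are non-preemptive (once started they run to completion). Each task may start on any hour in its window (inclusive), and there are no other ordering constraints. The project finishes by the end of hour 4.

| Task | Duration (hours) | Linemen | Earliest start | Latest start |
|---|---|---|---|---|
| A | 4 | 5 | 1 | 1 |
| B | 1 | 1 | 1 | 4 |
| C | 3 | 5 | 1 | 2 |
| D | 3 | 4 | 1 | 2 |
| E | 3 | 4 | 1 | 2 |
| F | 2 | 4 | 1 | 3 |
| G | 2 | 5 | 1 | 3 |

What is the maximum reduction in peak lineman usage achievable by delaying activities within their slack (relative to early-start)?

Early-start peak: h1:28  h2:27  h3:18  h4:5 ⇒ 28.
Leveled (A@1, B@1, C@1, D@1, E@1, F@1, G@3): h1:23  h2:22  h3:23  h4:10 ⇒ 23.
Reduction 28 − 23 = 5.

5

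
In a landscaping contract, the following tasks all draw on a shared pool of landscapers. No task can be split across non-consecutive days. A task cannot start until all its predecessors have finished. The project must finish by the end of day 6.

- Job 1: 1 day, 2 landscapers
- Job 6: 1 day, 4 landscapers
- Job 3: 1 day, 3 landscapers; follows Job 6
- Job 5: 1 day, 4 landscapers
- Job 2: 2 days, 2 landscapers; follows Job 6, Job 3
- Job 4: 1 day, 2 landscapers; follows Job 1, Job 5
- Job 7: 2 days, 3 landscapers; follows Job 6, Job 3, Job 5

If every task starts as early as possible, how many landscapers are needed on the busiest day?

10

Early-start schedule: Job 1@1, Job 6@1, Job 3@2, Job 5@1, Job 2@3, Job 4@2, Job 7@3.
Load per day: day 1: 10, day 2: 5, day 3: 5, day 4: 5, day 5: 0, day 6: 0.
Peak is 10.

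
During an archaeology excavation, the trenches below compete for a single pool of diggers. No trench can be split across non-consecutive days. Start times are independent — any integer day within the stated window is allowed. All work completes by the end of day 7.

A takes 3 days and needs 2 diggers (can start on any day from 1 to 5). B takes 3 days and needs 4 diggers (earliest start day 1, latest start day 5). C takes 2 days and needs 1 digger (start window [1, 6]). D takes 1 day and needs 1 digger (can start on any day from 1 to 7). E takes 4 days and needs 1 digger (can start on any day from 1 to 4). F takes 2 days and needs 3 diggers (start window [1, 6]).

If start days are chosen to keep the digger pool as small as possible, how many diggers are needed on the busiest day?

Early-start (A@1, B@1, C@1, D@1, E@1, F@1) gives peak 12: d1:12  d2:11  d3:7  d4:1  d5:0  d6:0  d7:0.
Shift B→5, E→4, F→3.
Schedule A@1, B@5, C@1, D@1, E@4, F@3: d1:4  d2:3  d3:5  d4:4  d5:5  d6:5  d7:5 — peak 5.
Total digger-days = 31 over 7 days ⇒ peak ≥ ⌈31/7⌉ = 5, so 5 is optimal.

5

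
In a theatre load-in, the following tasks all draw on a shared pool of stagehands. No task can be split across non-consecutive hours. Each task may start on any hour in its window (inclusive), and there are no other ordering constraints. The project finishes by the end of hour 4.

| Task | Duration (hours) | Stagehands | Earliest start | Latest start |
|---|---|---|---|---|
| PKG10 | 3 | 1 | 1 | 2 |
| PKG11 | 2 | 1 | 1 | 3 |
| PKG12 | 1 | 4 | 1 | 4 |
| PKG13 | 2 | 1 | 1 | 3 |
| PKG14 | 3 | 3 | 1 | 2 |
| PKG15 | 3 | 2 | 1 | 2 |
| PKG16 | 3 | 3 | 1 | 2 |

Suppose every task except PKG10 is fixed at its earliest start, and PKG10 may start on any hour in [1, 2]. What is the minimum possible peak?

14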